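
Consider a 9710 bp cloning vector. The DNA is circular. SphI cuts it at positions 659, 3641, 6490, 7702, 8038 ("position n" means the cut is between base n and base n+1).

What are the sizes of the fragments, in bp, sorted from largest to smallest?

2982, 2849, 2331, 1212, 336 bp

Circular molecule, 5 cuts → 5 fragments:
  3641 − 659 = 2982 bp
  6490 − 3641 = 2849 bp
  7702 − 6490 = 1212 bp
  8038 − 7702 = 336 bp
  wrap: 9710 − 8038 + 659 = 2331 bp
Sorted largest to smallest: 2982, 2849, 2331, 1212, 336 bp.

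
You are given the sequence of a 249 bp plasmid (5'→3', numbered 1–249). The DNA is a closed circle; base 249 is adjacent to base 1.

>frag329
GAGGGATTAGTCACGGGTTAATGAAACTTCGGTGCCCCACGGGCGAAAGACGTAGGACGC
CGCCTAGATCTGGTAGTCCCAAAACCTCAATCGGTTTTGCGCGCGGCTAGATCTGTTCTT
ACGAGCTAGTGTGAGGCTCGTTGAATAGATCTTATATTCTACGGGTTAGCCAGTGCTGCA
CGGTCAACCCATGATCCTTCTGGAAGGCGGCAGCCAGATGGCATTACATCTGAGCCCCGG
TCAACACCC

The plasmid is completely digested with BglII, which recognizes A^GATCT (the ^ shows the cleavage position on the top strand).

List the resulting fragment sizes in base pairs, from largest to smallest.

168, 43, 38 bp

BglII sites (AGATCT) start at positions 66, 109, 147.
BglII cuts after the first base of each site, so after positions 66, 109, 147.
Circular molecule, 3 cuts → 3 fragments:
  67–109 → 43 bp
  110–147 → 38 bp
  148–249 then 1–66 → 102 + 66 = 168 bp
Sorted largest to smallest: 168, 43, 38 bp.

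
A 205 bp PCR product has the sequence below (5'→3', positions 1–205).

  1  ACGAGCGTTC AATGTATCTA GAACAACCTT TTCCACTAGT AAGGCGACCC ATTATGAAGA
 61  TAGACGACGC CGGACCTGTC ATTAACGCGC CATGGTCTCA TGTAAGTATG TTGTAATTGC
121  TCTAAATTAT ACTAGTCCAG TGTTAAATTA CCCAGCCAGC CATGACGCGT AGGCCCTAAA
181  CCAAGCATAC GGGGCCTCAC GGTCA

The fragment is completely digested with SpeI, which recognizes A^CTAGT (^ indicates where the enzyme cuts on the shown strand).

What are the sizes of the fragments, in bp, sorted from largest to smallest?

SpeI sites (ACTAGT) start at positions 35, 131.
SpeI cuts after the first base of each site, so after positions 35, 131.
Linear molecule, 2 cuts → 3 fragments:
  1–35 → 35 bp
  36–131 → 96 bp
  132–205 → 74 bp
Sorted largest to smallest: 96, 74, 35 bp.

96, 74, 35 bp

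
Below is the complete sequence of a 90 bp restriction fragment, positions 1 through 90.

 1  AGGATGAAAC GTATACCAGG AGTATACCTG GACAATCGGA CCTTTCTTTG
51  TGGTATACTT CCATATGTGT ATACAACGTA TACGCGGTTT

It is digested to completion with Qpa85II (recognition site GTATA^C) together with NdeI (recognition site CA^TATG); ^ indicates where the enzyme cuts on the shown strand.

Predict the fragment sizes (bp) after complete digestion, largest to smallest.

31, 15, 11, 10, 9, 8, 6 bp

Qpa85II sites (GTATAC) start at positions 11, 22, 53, 69, 78.
Qpa85II cuts after base 5 of each site (before the last base), so after positions 15, 26, 57, 73, 82.
The NdeI site (CATATG) starts at position 62.
NdeI cuts after base 2 of each site, so after position 63.
Combined cut positions: 15, 26, 57, 63, 73, 82.
Linear molecule, 6 cuts → 7 fragments:
  1–15 → 15 bp
  16–26 → 11 bp
  27–57 → 31 bp
  58–63 → 6 bp
  64–73 → 10 bp
  74–82 → 9 bp
  83–90 → 8 bp
Sorted largest to smallest: 31, 15, 11, 10, 9, 8, 6 bp.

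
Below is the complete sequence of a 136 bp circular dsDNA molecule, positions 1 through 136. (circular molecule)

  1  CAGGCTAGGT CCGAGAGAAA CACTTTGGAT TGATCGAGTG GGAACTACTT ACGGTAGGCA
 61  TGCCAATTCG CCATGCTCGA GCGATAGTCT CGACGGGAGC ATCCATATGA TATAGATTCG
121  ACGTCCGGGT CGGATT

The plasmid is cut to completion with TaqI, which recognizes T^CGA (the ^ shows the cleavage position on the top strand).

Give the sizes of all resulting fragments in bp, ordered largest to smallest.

52, 43, 28, 13 bp

TaqI sites (TCGA) start at positions 34, 77, 90, 118.
TaqI cuts after the first base of each site, so after positions 34, 77, 90, 118.
Circular molecule, 4 cuts → 4 fragments:
  35–77 → 43 bp
  78–90 → 13 bp
  91–118 → 28 bp
  119–136 then 1–34 → 18 + 34 = 52 bp
Sorted largest to smallest: 52, 43, 28, 13 bp.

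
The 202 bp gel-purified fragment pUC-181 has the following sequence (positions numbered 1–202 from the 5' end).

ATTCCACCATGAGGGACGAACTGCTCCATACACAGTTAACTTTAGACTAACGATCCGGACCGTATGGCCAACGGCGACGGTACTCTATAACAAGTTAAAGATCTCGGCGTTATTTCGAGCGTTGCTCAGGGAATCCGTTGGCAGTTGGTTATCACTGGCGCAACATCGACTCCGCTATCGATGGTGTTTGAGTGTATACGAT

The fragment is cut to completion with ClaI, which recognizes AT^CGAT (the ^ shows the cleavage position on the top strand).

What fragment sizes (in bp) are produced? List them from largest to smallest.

The ClaI site (ATCGAT) starts at position 177.
ClaI cuts after base 2 of each site, so after position 178.
Linear molecule, 1 cut → 2 fragments:
  1–178 → 178 bp
  179–202 → 24 bp
Sorted largest to smallest: 178, 24 bp.

178, 24 bp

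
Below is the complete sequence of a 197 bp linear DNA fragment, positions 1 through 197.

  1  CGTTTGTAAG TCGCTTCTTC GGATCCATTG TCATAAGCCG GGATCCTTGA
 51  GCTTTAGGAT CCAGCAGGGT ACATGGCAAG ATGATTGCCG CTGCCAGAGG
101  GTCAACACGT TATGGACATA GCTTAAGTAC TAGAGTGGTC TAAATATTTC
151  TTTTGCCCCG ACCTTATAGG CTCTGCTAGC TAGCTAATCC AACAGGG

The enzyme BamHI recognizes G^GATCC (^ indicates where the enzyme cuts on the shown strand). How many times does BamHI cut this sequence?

3

GGATCC occurs starting at positions 21, 41, 57.
BamHI cuts at 3 sites.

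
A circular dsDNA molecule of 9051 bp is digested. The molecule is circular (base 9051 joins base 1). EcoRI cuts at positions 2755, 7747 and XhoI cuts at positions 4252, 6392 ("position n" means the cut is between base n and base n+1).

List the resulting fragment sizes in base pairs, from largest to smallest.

4059, 2140, 1497, 1355 bp

Combined cut positions (sorted): 2755, 4252, 6392, 7747.
Circular molecule, 4 cuts → 4 fragments:
  4252 − 2755 = 1497 bp
  6392 − 4252 = 2140 bp
  7747 − 6392 = 1355 bp
  wrap: 9051 − 7747 + 2755 = 4059 bp
Sorted largest to smallest: 4059, 2140, 1497, 1355 bp.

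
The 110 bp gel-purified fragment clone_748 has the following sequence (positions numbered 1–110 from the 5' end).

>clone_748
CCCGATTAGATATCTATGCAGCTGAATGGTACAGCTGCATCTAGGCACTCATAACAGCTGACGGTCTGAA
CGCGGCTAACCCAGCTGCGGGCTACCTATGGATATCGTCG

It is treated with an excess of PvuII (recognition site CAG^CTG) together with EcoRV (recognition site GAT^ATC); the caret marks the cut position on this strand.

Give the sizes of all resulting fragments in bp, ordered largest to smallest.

PvuII sites (CAGCTG) start at positions 19, 32, 55, 82.
PvuII cuts after base 3 of each site, so after positions 21, 34, 57, 84.
EcoRV sites (GATATC) start at positions 9, 101.
EcoRV cuts after base 3 of each site, so after positions 11, 103.
Combined cut positions: 11, 21, 34, 57, 84, 103.
Linear molecule, 6 cuts → 7 fragments:
  1–11 → 11 bp
  12–21 → 10 bp
  22–34 → 13 bp
  35–57 → 23 bp
  58–84 → 27 bp
  85–103 → 19 bp
  104–110 → 7 bp
Sorted largest to smallest: 27, 23, 19, 13, 11, 10, 7 bp.

27, 23, 19, 13, 11, 10, 7 bp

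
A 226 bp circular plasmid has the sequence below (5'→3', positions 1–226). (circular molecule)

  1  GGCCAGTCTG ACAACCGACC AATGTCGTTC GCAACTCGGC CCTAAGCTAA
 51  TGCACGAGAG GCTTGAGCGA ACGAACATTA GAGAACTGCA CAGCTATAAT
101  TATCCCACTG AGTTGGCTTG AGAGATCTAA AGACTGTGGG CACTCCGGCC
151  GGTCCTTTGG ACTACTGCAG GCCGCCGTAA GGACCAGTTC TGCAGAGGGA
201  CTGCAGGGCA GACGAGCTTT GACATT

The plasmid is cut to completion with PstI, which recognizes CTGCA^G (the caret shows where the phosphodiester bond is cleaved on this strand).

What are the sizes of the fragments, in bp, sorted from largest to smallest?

190, 25, 11 bp

PstI sites (CTGCAG) start at positions 165, 190, 201.
PstI cuts after base 5 of each site (before the last base), so after positions 169, 194, 205.
Circular molecule, 3 cuts → 3 fragments:
  170–194 → 25 bp
  195–205 → 11 bp
  206–226 then 1–169 → 21 + 169 = 190 bp
Sorted largest to smallest: 190, 25, 11 bp.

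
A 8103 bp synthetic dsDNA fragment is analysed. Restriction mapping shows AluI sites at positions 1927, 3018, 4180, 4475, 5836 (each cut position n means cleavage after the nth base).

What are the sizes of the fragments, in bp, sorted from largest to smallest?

Linear molecule, 5 cuts → 6 fragments:
  1927 − 0 = 1927 bp
  3018 − 1927 = 1091 bp
  4180 − 3018 = 1162 bp
  4475 − 4180 = 295 bp
  5836 − 4475 = 1361 bp
  8103 − 5836 = 2267 bp
Sorted largest to smallest: 2267, 1927, 1361, 1162, 1091, 295 bp.

2267, 1927, 1361, 1162, 1091, 295 bp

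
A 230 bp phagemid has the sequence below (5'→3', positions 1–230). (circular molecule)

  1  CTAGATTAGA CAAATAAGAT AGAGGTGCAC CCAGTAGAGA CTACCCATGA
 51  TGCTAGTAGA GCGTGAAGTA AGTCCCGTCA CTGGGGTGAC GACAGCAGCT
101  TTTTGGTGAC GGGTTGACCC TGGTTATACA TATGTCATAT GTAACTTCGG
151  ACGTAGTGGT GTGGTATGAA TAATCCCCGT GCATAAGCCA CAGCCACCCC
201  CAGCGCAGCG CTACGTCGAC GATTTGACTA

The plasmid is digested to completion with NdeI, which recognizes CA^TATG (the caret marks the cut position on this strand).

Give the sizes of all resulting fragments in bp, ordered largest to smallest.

223, 7 bp

NdeI sites (CATATG) start at positions 129, 136.
NdeI cuts after base 2 of each site, so after positions 130, 137.
Circular molecule, 2 cuts → 2 fragments:
  131–137 → 7 bp
  138–230 then 1–130 → 93 + 130 = 223 bp
Sorted largest to smallest: 223, 7 bp.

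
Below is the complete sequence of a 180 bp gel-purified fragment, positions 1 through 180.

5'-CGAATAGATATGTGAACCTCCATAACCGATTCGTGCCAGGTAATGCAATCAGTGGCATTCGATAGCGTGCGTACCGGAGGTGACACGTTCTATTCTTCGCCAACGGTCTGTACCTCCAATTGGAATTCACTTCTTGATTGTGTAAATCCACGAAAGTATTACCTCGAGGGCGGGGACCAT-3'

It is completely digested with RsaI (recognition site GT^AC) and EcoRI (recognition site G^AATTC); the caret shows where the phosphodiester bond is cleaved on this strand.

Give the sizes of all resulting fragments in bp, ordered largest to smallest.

72, 57, 39, 12 bp

RsaI sites (GTAC) start at positions 71, 110.
RsaI cuts after base 2 of each site, so after positions 72, 111.
The EcoRI site (GAATTC) starts at position 123.
EcoRI cuts after the first base of each site, so after position 123.
Combined cut positions: 72, 111, 123.
Linear molecule, 3 cuts → 4 fragments:
  1–72 → 72 bp
  73–111 → 39 bp
  112–123 → 12 bp
  124–180 → 57 bp
Sorted largest to smallest: 72, 57, 39, 12 bp.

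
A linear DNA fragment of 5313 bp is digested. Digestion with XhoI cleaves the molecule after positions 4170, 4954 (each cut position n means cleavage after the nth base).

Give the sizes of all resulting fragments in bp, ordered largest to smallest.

4170, 784, 359 bp

Linear molecule, 2 cuts → 3 fragments:
  4170 − 0 = 4170 bp
  4954 − 4170 = 784 bp
  5313 − 4954 = 359 bp
Sorted largest to smallest: 4170, 784, 359 bp.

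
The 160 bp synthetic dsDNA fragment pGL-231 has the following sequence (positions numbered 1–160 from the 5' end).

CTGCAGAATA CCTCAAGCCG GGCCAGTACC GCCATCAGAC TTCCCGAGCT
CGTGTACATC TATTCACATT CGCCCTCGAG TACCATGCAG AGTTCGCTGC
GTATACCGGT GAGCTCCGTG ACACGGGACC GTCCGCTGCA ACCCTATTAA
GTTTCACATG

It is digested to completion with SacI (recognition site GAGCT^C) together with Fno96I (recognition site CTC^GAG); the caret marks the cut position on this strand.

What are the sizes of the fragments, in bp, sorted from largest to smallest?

SacI sites (GAGCTC) start at positions 46, 111.
SacI cuts after base 5 of each site (before the last base), so after positions 50, 115.
The Fno96I site (CTCGAG) starts at position 75.
Fno96I cuts after base 3 of each site, so after position 77.
Combined cut positions: 50, 77, 115.
Linear molecule, 3 cuts → 4 fragments:
  1–50 → 50 bp
  51–77 → 27 bp
  78–115 → 38 bp
  116–160 → 45 bp
Sorted largest to smallest: 50, 45, 38, 27 bp.

50, 45, 38, 27 bp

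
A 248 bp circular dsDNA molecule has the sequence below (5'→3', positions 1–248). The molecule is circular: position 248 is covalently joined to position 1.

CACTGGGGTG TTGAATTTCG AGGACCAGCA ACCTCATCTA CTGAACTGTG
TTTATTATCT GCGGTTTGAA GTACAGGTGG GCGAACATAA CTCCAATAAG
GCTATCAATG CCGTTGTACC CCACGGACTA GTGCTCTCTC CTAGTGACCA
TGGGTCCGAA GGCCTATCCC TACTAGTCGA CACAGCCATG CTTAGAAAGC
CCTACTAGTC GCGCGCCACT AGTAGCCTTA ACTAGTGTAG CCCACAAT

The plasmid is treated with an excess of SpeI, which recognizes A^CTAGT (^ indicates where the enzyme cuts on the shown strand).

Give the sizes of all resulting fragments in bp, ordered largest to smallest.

SpeI sites (ACTAGT) start at positions 127, 172, 204, 218, 231.
SpeI cuts after the first base of each site, so after positions 127, 172, 204, 218, 231.
Circular molecule, 5 cuts → 5 fragments:
  128–172 → 45 bp
  173–204 → 32 bp
  205–218 → 14 bp
  219–231 → 13 bp
  232–248 then 1–127 → 17 + 127 = 144 bp
Sorted largest to smallest: 144, 45, 32, 14, 13 bp.

144, 45, 32, 14, 13 bp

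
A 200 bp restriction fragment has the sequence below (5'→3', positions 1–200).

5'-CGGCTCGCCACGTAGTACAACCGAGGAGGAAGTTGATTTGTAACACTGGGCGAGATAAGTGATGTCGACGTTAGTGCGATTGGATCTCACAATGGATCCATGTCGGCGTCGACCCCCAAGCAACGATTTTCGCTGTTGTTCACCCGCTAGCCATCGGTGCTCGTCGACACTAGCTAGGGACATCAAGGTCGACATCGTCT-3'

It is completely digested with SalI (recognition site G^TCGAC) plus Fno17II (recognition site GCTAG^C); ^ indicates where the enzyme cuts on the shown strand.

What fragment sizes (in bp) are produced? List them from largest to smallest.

64, 44, 42, 25, 13, 12 bp

SalI sites (GTCGAC) start at positions 64, 108, 163, 188.
SalI cuts after the first base of each site, so after positions 64, 108, 163, 188.
The Fno17II site (GCTAGC) starts at position 146.
Fno17II cuts after base 5 of each site (before the last base), so after position 150.
Combined cut positions: 64, 108, 150, 163, 188.
Linear molecule, 5 cuts → 6 fragments:
  1–64 → 64 bp
  65–108 → 44 bp
  109–150 → 42 bp
  151–163 → 13 bp
  164–188 → 25 bp
  189–200 → 12 bp
Sorted largest to smallest: 64, 44, 42, 25, 13, 12 bp.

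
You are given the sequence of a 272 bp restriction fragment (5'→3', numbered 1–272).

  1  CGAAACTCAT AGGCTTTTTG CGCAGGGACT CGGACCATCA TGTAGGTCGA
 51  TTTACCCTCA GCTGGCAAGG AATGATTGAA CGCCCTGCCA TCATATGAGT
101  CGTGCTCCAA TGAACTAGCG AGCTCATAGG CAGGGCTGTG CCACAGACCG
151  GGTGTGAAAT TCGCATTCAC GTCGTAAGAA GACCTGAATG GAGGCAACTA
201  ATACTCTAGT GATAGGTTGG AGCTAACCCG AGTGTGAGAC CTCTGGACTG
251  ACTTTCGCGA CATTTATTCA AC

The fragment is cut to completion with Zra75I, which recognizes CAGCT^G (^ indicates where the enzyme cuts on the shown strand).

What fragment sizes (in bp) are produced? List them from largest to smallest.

The Zra75I site (CAGCTG) starts at position 59.
Zra75I cuts after base 5 of each site (before the last base), so after position 63.
Linear molecule, 1 cut → 2 fragments:
  1–63 → 63 bp
  64–272 → 209 bp
Sorted largest to smallest: 209, 63 bp.

209, 63 bp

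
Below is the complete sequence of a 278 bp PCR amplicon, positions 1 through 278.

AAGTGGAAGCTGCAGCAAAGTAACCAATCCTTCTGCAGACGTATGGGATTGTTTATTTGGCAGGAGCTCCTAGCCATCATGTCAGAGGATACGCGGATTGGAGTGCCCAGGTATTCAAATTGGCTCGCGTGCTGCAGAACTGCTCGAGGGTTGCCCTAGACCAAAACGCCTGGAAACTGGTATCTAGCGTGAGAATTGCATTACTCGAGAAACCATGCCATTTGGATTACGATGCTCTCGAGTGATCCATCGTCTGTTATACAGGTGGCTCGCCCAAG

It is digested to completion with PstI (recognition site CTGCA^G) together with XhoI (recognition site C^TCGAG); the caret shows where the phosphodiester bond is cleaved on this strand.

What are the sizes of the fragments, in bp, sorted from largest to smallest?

99, 61, 41, 33, 23, 14, 7 bp

PstI sites (CTGCAG) start at positions 10, 33, 132.
PstI cuts after base 5 of each site (before the last base), so after positions 14, 37, 136.
XhoI sites (CTCGAG) start at positions 143, 204, 237.
XhoI cuts after the first base of each site, so after positions 143, 204, 237.
Combined cut positions: 14, 37, 136, 143, 204, 237.
Linear molecule, 6 cuts → 7 fragments:
  1–14 → 14 bp
  15–37 → 23 bp
  38–136 → 99 bp
  137–143 → 7 bp
  144–204 → 61 bp
  205–237 → 33 bp
  238–278 → 41 bp
Sorted largest to smallest: 99, 61, 41, 33, 23, 14, 7 bp.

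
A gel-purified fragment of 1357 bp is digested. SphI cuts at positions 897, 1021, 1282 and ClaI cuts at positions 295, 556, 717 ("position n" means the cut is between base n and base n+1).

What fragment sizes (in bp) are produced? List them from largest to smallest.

Combined cut positions (sorted): 295, 556, 717, 897, 1021, 1282.
Linear molecule, 6 cuts → 7 fragments:
  295 − 0 = 295 bp
  556 − 295 = 261 bp
  717 − 556 = 161 bp
  897 − 717 = 180 bp
  1021 − 897 = 124 bp
  1282 − 1021 = 261 bp
  1357 − 1282 = 75 bp
Sorted largest to smallest: 295, 261, 261, 180, 161, 124, 75 bp.

295, 261, 261, 180, 161, 124, 75 bp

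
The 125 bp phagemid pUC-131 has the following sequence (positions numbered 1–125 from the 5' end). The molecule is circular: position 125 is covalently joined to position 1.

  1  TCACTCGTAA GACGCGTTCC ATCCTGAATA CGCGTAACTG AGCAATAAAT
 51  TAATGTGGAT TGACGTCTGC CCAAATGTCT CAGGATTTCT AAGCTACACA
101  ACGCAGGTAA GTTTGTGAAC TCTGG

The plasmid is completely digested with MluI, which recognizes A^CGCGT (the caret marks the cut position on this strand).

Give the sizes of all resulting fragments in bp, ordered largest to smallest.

107, 18 bp

MluI sites (ACGCGT) start at positions 12, 30.
MluI cuts after the first base of each site, so after positions 12, 30.
Circular molecule, 2 cuts → 2 fragments:
  13–30 → 18 bp
  31–125 then 1–12 → 95 + 12 = 107 bp
Sorted largest to smallest: 107, 18 bp.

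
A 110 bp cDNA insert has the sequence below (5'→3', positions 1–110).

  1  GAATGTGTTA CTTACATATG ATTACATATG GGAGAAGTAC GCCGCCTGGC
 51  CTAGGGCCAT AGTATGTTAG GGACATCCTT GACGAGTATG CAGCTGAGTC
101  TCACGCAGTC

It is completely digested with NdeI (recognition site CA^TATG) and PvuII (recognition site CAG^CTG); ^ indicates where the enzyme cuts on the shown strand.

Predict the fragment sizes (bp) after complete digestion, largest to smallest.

67, 17, 16, 10 bp

NdeI sites (CATATG) start at positions 15, 25.
NdeI cuts after base 2 of each site, so after positions 16, 26.
The PvuII site (CAGCTG) starts at position 91.
PvuII cuts after base 3 of each site, so after position 93.
Combined cut positions: 16, 26, 93.
Linear molecule, 3 cuts → 4 fragments:
  1–16 → 16 bp
  17–26 → 10 bp
  27–93 → 67 bp
  94–110 → 17 bp
Sorted largest to smallest: 67, 17, 16, 10 bp.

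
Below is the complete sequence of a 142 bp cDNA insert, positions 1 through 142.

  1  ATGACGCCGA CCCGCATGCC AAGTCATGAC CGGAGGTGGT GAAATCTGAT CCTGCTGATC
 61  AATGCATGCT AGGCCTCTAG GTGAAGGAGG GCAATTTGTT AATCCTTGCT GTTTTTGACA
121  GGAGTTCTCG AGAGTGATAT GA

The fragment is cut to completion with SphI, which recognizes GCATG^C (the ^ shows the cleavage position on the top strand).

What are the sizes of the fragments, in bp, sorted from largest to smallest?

74, 50, 18 bp

SphI sites (GCATGC) start at positions 14, 64.
SphI cuts after base 5 of each site (before the last base), so after positions 18, 68.
Linear molecule, 2 cuts → 3 fragments:
  1–18 → 18 bp
  19–68 → 50 bp
  69–142 → 74 bp
Sorted largest to smallest: 74, 50, 18 bp.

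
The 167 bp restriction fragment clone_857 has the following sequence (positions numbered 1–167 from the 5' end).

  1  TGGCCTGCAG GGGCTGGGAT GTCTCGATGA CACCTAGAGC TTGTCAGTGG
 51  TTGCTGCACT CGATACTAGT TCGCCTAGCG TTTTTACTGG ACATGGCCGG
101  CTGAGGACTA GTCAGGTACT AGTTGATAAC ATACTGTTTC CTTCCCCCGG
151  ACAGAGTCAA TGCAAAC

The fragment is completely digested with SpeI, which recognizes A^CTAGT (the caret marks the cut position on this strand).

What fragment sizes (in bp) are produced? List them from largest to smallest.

65, 49, 42, 11 bp

SpeI sites (ACTAGT) start at positions 65, 107, 118.
SpeI cuts after the first base of each site, so after positions 65, 107, 118.
Linear molecule, 3 cuts → 4 fragments:
  1–65 → 65 bp
  66–107 → 42 bp
  108–118 → 11 bp
  119–167 → 49 bp
Sorted largest to smallest: 65, 49, 42, 11 bp.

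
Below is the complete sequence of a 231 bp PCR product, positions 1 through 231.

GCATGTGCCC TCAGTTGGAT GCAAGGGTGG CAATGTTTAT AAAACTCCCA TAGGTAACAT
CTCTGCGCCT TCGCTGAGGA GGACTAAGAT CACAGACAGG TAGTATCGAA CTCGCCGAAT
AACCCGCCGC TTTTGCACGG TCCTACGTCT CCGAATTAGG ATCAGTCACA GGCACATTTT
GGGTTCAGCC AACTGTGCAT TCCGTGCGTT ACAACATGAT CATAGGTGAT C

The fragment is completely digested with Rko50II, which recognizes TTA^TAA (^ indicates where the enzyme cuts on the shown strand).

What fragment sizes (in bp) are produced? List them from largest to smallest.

The Rko50II site (TTATAA) starts at position 37.
Rko50II cuts after base 3 of each site, so after position 39.
Linear molecule, 1 cut → 2 fragments:
  1–39 → 39 bp
  40–231 → 192 bp
Sorted largest to smallest: 192, 39 bp.

192, 39 bp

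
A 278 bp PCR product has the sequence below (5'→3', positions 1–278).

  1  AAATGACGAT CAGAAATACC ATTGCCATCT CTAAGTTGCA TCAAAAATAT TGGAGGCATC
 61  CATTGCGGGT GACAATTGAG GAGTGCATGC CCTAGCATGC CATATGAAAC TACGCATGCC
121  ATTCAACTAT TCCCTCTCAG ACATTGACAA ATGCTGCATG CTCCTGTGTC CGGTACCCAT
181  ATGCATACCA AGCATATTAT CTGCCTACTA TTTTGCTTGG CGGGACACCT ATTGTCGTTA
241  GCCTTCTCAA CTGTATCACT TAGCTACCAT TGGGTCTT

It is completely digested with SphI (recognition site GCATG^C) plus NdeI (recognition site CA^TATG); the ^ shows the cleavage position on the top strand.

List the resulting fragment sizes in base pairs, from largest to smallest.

SphI sites (GCATGC) start at positions 85, 95, 114, 156.
SphI cuts after base 5 of each site (before the last base), so after positions 89, 99, 118, 160.
NdeI sites (CATATG) start at positions 101, 178.
NdeI cuts after base 2 of each site, so after positions 102, 179.
Combined cut positions: 89, 99, 102, 118, 160, 179.
Linear molecule, 6 cuts → 7 fragments:
  1–89 → 89 bp
  90–99 → 10 bp
  100–102 → 3 bp
  103–118 → 16 bp
  119–160 → 42 bp
  161–179 → 19 bp
  180–278 → 99 bp
Sorted largest to smallest: 99, 89, 42, 19, 16, 10, 3 bp.

99, 89, 42, 19, 16, 10, 3 bp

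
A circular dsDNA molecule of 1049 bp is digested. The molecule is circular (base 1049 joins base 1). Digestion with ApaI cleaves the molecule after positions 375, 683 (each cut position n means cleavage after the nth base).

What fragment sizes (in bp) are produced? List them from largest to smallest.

Circular molecule, 2 cuts → 2 fragments:
  683 − 375 = 308 bp
  wrap: 1049 − 683 + 375 = 741 bp
Sorted largest to smallest: 741, 308 bp.

741, 308 bp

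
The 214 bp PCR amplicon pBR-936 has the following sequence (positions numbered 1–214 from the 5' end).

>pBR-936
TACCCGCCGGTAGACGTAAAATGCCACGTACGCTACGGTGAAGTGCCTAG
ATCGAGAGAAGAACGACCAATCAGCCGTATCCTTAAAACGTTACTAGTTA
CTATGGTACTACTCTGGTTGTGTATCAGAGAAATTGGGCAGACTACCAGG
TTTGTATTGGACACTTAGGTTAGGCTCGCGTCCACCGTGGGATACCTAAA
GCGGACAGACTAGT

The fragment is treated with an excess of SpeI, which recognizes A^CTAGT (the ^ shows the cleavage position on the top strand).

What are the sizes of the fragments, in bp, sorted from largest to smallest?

SpeI sites (ACTAGT) start at positions 93, 209.
SpeI cuts after the first base of each site, so after positions 93, 209.
Linear molecule, 2 cuts → 3 fragments:
  1–93 → 93 bp
  94–209 → 116 bp
  210–214 → 5 bp
Sorted largest to smallest: 116, 93, 5 bp.

116, 93, 5 bp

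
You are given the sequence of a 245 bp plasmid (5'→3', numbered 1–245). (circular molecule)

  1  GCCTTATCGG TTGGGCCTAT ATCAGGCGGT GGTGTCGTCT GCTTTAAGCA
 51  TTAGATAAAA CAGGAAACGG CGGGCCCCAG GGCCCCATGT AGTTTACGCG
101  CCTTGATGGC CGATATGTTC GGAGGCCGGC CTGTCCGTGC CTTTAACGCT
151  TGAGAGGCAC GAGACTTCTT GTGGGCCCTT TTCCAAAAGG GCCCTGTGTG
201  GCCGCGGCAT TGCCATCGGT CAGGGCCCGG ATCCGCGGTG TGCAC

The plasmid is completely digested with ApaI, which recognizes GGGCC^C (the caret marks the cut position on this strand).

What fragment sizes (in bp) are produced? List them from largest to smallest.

94, 93, 34, 16, 8 bp

ApaI sites (GGGCCC) start at positions 72, 80, 173, 189, 223.
ApaI cuts after base 5 of each site (before the last base), so after positions 76, 84, 177, 193, 227.
Circular molecule, 5 cuts → 5 fragments:
  77–84 → 8 bp
  85–177 → 93 bp
  178–193 → 16 bp
  194–227 → 34 bp
  228–245 then 1–76 → 18 + 76 = 94 bp
Sorted largest to smallest: 94, 93, 34, 16, 8 bp.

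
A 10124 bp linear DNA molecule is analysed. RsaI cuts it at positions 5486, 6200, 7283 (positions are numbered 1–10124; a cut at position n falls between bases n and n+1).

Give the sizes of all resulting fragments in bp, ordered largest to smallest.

Linear molecule, 3 cuts → 4 fragments:
  5486 − 0 = 5486 bp
  6200 − 5486 = 714 bp
  7283 − 6200 = 1083 bp
  10124 − 7283 = 2841 bp
Sorted largest to smallest: 5486, 2841, 1083, 714 bp.

5486, 2841, 1083, 714 bp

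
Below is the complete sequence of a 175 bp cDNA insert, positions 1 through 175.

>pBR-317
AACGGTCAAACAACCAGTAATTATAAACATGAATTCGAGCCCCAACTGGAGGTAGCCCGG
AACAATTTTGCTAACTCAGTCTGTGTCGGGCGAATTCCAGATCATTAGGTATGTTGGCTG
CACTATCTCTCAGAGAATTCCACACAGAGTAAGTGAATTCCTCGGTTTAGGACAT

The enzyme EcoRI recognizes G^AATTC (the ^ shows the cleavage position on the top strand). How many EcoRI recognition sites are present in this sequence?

GAATTC occurs starting at positions 31, 92, 135, 155.
EcoRI cuts at 4 sites.

4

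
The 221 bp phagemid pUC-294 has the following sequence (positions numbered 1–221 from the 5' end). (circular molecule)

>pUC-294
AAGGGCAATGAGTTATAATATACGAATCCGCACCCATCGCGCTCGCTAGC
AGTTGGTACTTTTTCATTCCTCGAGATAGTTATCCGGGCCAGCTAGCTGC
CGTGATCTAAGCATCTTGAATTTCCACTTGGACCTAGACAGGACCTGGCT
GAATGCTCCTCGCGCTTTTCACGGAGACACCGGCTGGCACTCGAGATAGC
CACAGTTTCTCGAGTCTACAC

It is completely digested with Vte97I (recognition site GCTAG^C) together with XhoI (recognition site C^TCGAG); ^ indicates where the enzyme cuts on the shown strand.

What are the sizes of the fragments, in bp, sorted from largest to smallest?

Vte97I sites (GCTAGC) start at positions 45, 92.
Vte97I cuts after base 5 of each site (before the last base), so after positions 49, 96.
XhoI sites (CTCGAG) start at positions 70, 190, 209.
XhoI cuts after the first base of each site, so after positions 70, 190, 209.
Combined cut positions: 49, 70, 96, 190, 209.
Circular molecule, 5 cuts → 5 fragments:
  50–70 → 21 bp
  71–96 → 26 bp
  97–190 → 94 bp
  191–209 → 19 bp
  210–221 then 1–49 → 12 + 49 = 61 bp
Sorted largest to smallest: 94, 61, 26, 21, 19 bp.

94, 61, 26, 21, 19 bp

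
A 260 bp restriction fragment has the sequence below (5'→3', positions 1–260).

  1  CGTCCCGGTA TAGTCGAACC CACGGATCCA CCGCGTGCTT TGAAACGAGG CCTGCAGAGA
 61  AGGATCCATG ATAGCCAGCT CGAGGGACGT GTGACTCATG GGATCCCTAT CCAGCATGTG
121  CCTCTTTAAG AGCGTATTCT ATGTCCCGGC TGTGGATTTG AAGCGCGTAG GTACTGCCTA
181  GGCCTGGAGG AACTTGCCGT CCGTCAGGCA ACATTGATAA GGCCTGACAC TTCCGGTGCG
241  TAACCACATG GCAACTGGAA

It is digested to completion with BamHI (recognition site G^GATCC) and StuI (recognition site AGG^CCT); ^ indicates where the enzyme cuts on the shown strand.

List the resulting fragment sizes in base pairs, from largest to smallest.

BamHI sites (GGATCC) start at positions 24, 62, 101.
BamHI cuts after the first base of each site, so after positions 24, 62, 101.
StuI sites (AGGCCT) start at positions 48, 180, 220.
StuI cuts after base 3 of each site, so after positions 50, 182, 222.
Combined cut positions: 24, 50, 62, 101, 182, 222.
Linear molecule, 6 cuts → 7 fragments:
  1–24 → 24 bp
  25–50 → 26 bp
  51–62 → 12 bp
  63–101 → 39 bp
  102–182 → 81 bp
  183–222 → 40 bp
  223–260 → 38 bp
Sorted largest to smallest: 81, 40, 39, 38, 26, 24, 12 bp.

81, 40, 39, 38, 26, 24, 12 bp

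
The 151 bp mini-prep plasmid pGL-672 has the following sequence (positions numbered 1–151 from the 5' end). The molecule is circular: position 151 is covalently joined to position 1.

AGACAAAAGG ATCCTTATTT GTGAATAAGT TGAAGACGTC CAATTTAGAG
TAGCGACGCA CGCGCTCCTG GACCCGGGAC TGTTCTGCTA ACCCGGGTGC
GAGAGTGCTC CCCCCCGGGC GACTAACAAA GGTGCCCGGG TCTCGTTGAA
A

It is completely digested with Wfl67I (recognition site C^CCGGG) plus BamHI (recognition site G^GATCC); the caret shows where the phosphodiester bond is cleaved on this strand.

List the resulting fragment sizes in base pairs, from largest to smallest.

64, 25, 22, 21, 19 bp

Wfl67I sites (CCCGGG) start at positions 73, 92, 114, 135.
Wfl67I cuts after the first base of each site, so after positions 73, 92, 114, 135.
The BamHI site (GGATCC) starts at position 9.
BamHI cuts after the first base of each site, so after position 9.
Combined cut positions: 9, 73, 92, 114, 135.
Circular molecule, 5 cuts → 5 fragments:
  10–73 → 64 bp
  74–92 → 19 bp
  93–114 → 22 bp
  115–135 → 21 bp
  136–151 then 1–9 → 16 + 9 = 25 bp
Sorted largest to smallest: 64, 25, 22, 21, 19 bp.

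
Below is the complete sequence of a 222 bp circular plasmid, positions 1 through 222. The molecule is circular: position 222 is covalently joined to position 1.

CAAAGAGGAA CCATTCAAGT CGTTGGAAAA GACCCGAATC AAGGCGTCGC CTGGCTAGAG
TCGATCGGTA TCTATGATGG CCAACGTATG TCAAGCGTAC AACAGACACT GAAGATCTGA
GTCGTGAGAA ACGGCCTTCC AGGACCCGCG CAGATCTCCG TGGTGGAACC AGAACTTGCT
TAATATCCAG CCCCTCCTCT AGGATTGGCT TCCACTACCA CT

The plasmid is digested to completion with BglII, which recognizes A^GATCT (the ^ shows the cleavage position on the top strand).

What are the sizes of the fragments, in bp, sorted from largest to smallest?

BglII sites (AGATCT) start at positions 113, 152.
BglII cuts after the first base of each site, so after positions 113, 152.
Circular molecule, 2 cuts → 2 fragments:
  114–152 → 39 bp
  153–222 then 1–113 → 70 + 113 = 183 bp
Sorted largest to smallest: 183, 39 bp.

183, 39 bp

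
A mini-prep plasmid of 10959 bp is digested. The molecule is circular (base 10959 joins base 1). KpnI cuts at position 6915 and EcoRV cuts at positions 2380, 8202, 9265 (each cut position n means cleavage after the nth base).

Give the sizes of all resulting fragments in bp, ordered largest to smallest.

4535, 4074, 1287, 1063 bp

Combined cut positions (sorted): 2380, 6915, 8202, 9265.
Circular molecule, 4 cuts → 4 fragments:
  6915 − 2380 = 4535 bp
  8202 − 6915 = 1287 bp
  9265 − 8202 = 1063 bp
  wrap: 10959 − 9265 + 2380 = 4074 bp
Sorted largest to smallest: 4535, 4074, 1287, 1063 bp.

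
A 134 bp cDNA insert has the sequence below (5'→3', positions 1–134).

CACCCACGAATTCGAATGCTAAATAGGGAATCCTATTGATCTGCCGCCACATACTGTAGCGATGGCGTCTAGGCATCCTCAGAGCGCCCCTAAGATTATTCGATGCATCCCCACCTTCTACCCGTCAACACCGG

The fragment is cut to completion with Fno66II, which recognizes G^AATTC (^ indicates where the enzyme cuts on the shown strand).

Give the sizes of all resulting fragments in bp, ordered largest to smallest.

The Fno66II site (GAATTC) starts at position 8.
Fno66II cuts after the first base of each site, so after position 8.
Linear molecule, 1 cut → 2 fragments:
  1–8 → 8 bp
  9–134 → 126 bp
Sorted largest to smallest: 126, 8 bp.

126, 8 bp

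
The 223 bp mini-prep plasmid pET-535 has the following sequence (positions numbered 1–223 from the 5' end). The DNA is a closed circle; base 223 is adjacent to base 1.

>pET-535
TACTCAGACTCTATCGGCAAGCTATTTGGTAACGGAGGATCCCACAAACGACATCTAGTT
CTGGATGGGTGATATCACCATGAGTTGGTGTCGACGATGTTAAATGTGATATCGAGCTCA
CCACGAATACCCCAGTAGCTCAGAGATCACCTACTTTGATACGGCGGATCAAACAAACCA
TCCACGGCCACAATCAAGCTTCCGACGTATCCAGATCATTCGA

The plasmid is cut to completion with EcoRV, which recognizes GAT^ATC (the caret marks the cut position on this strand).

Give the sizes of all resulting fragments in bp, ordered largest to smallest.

186, 37 bp

EcoRV sites (GATATC) start at positions 71, 108.
EcoRV cuts after base 3 of each site, so after positions 73, 110.
Circular molecule, 2 cuts → 2 fragments:
  74–110 → 37 bp
  111–223 then 1–73 → 113 + 73 = 186 bp
Sorted largest to smallest: 186, 37 bp.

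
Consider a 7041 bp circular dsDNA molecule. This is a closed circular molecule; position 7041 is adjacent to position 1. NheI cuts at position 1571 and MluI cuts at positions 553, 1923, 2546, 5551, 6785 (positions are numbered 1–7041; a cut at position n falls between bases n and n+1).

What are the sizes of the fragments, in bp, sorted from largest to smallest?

Combined cut positions (sorted): 553, 1571, 1923, 2546, 5551, 6785.
Circular molecule, 6 cuts → 6 fragments:
  1571 − 553 = 1018 bp
  1923 − 1571 = 352 bp
  2546 − 1923 = 623 bp
  5551 − 2546 = 3005 bp
  6785 − 5551 = 1234 bp
  wrap: 7041 − 6785 + 553 = 809 bp
Sorted largest to smallest: 3005, 1234, 1018, 809, 623, 352 bp.

3005, 1234, 1018, 809, 623, 352 bp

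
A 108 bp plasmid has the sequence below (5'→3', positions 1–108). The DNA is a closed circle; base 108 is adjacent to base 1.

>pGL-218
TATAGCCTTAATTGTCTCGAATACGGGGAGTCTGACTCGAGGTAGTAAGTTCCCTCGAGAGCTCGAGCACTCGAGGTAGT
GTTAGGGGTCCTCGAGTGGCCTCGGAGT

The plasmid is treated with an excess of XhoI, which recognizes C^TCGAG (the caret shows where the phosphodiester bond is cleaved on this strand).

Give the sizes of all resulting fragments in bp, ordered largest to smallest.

XhoI sites (CTCGAG) start at positions 36, 54, 62, 70, 91.
XhoI cuts after the first base of each site, so after positions 36, 54, 62, 70, 91.
Circular molecule, 5 cuts → 5 fragments:
  37–54 → 18 bp
  55–62 → 8 bp
  63–70 → 8 bp
  71–91 → 21 bp
  92–108 then 1–36 → 17 + 36 = 53 bp
Sorted largest to smallest: 53, 21, 18, 8, 8 bp.

53, 21, 18, 8, 8 bp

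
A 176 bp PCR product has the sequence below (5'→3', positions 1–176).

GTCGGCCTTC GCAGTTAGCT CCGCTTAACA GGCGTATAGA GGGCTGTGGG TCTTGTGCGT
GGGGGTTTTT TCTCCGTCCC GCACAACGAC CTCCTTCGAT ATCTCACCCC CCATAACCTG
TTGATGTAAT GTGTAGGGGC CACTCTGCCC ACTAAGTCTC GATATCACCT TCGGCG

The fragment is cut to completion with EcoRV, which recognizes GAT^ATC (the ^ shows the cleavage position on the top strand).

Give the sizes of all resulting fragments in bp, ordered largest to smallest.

100, 63, 13 bp

EcoRV sites (GATATC) start at positions 98, 161.
EcoRV cuts after base 3 of each site, so after positions 100, 163.
Linear molecule, 2 cuts → 3 fragments:
  1–100 → 100 bp
  101–163 → 63 bp
  164–176 → 13 bp
Sorted largest to smallest: 100, 63, 13 bp.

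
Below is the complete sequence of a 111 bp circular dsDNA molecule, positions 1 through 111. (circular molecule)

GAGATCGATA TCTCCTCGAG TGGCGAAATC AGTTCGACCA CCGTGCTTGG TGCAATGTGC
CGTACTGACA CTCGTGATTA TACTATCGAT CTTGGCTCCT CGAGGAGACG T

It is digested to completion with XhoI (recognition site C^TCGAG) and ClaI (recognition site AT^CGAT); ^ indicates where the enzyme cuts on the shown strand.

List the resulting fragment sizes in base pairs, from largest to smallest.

XhoI sites (CTCGAG) start at positions 15, 99.
XhoI cuts after the first base of each site, so after positions 15, 99.
ClaI sites (ATCGAT) start at positions 4, 85.
ClaI cuts after base 2 of each site, so after positions 5, 86.
Combined cut positions: 5, 15, 86, 99.
Circular molecule, 4 cuts → 4 fragments:
  6–15 → 10 bp
  16–86 → 71 bp
  87–99 → 13 bp
  100–111 then 1–5 → 12 + 5 = 17 bp
Sorted largest to smallest: 71, 17, 13, 10 bp.

71, 17, 13, 10 bp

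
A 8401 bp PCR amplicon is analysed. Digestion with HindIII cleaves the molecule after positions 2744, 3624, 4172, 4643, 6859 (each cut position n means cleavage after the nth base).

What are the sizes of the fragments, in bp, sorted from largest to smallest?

Linear molecule, 5 cuts → 6 fragments:
  2744 − 0 = 2744 bp
  3624 − 2744 = 880 bp
  4172 − 3624 = 548 bp
  4643 − 4172 = 471 bp
  6859 − 4643 = 2216 bp
  8401 − 6859 = 1542 bp
Sorted largest to smallest: 2744, 2216, 1542, 880, 548, 471 bp.

2744, 2216, 1542, 880, 548, 471 bp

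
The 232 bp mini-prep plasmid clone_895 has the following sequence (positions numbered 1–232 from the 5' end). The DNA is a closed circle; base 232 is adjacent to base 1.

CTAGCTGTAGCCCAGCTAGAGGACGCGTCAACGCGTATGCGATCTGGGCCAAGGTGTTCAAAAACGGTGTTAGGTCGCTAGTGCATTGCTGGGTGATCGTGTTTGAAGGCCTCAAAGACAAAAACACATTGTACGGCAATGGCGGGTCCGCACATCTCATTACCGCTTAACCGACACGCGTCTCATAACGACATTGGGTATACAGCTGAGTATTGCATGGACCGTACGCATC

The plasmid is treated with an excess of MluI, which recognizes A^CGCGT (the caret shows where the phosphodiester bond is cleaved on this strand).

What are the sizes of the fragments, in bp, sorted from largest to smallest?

MluI sites (ACGCGT) start at positions 23, 31, 176.
MluI cuts after the first base of each site, so after positions 23, 31, 176.
Circular molecule, 3 cuts → 3 fragments:
  24–31 → 8 bp
  32–176 → 145 bp
  177–232 then 1–23 → 56 + 23 = 79 bp
Sorted largest to smallest: 145, 79, 8 bp.

145, 79, 8 bp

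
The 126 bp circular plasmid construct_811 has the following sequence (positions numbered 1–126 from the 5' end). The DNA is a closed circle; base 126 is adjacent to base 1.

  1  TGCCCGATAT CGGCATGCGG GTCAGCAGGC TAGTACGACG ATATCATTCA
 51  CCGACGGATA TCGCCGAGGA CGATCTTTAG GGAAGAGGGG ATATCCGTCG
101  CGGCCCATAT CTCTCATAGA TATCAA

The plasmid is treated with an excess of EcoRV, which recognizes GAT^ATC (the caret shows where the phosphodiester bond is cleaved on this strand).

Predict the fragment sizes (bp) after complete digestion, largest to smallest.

EcoRV sites (GATATC) start at positions 6, 40, 57, 90, 119.
EcoRV cuts after base 3 of each site, so after positions 8, 42, 59, 92, 121.
Circular molecule, 5 cuts → 5 fragments:
  9–42 → 34 bp
  43–59 → 17 bp
  60–92 → 33 bp
  93–121 → 29 bp
  122–126 then 1–8 → 5 + 8 = 13 bp
Sorted largest to smallest: 34, 33, 29, 17, 13 bp.

34, 33, 29, 17, 13 bp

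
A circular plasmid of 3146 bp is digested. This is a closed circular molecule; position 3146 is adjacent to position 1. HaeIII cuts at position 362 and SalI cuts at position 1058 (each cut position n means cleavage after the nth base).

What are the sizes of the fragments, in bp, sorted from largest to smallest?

2450, 696 bp

Combined cut positions (sorted): 362, 1058.
Circular molecule, 2 cuts → 2 fragments:
  1058 − 362 = 696 bp
  wrap: 3146 − 1058 + 362 = 2450 bp
Sorted largest to smallest: 2450, 696 bp.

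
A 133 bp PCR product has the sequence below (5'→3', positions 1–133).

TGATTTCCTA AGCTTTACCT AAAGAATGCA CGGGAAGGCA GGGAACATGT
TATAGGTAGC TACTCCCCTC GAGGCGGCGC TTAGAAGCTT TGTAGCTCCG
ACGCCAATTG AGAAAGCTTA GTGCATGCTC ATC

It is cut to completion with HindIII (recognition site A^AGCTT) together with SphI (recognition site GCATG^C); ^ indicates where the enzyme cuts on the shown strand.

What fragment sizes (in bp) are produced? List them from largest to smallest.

HindIII sites (AAGCTT) start at positions 10, 85, 114.
HindIII cuts after the first base of each site, so after positions 10, 85, 114.
The SphI site (GCATGC) starts at position 123.
SphI cuts after base 5 of each site (before the last base), so after position 127.
Combined cut positions: 10, 85, 114, 127.
Linear molecule, 4 cuts → 5 fragments:
  1–10 → 10 bp
  11–85 → 75 bp
  86–114 → 29 bp
  115–127 → 13 bp
  128–133 → 6 bp
Sorted largest to smallest: 75, 29, 13, 10, 6 bp.

75, 29, 13, 10, 6 bp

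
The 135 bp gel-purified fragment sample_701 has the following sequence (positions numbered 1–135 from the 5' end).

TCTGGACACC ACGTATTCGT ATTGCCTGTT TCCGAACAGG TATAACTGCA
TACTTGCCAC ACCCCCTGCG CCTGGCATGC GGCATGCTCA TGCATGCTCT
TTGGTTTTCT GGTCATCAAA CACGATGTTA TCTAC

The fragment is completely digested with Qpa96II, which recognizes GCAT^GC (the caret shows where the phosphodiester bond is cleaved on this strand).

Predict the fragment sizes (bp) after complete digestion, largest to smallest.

Qpa96II sites (GCATGC) start at positions 75, 82, 92.
Qpa96II cuts after base 4 of each site, so after positions 78, 85, 95.
Linear molecule, 3 cuts → 4 fragments:
  1–78 → 78 bp
  79–85 → 7 bp
  86–95 → 10 bp
  96–135 → 40 bp
Sorted largest to smallest: 78, 40, 10, 7 bp.

78, 40, 10, 7 bp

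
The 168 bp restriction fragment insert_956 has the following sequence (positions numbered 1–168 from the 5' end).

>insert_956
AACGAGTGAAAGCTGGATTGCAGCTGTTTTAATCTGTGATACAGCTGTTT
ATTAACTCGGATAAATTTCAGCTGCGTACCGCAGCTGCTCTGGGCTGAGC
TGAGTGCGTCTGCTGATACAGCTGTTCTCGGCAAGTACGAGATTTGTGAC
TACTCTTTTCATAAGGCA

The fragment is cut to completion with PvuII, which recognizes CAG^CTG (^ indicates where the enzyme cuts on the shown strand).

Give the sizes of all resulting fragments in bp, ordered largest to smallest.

PvuII sites (CAGCTG) start at positions 21, 42, 69, 82, 119.
PvuII cuts after base 3 of each site, so after positions 23, 44, 71, 84, 121.
Linear molecule, 5 cuts → 6 fragments:
  1–23 → 23 bp
  24–44 → 21 bp
  45–71 → 27 bp
  72–84 → 13 bp
  85–121 → 37 bp
  122–168 → 47 bp
Sorted largest to smallest: 47, 37, 27, 23, 21, 13 bp.

47, 37, 27, 23, 21, 13 bp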